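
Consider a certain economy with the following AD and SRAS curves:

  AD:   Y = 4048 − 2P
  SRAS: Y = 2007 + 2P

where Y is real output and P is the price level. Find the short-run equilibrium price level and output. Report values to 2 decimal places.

P = 510.25, Y = 3027.50

Set AD = SRAS: 4048 − 2P = 2007 + 2P, so 2041 = 4P and P = 510.25.
Substituting into AD, Y = 4048 − 2P = 3027.50.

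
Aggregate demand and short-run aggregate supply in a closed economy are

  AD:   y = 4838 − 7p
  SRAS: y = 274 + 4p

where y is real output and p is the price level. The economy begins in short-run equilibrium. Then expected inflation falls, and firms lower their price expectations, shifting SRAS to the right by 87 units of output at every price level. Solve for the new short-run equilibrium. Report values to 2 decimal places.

This is a positive supply shock: SRAS shifts right.
New SRAS: y = 361 + 4p.
Set AD = SRAS: 4838 − 7p = 361 + 4p, so 4477 = 11p and p = 407.00.
Substituting into AD, y = 1989.00.

p = 407.00, y = 1989.00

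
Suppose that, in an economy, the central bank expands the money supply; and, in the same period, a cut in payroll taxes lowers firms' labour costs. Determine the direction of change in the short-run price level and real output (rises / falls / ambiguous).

Price level: ambiguous; output: rises

The first event is a positive demand shock: AD shifts right, which by itself pushes P up and Y up.
The second is a favourable supply shock: SRAS shifts right, which by itself pushes P down and Y up.
The two shocks push P in opposite directions, so the effect on P is ambiguous. Both shocks push Y up, so Y rises.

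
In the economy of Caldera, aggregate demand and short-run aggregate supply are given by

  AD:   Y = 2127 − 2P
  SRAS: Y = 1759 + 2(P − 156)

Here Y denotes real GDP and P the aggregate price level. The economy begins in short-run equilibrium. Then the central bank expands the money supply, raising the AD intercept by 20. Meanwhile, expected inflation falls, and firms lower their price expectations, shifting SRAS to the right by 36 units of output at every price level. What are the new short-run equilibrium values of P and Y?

After both shocks: AD is Y = 2147 − 2P and SRAS is Y = 1483 + 2P.
Setting them equal: 664 = 4P, so P = 166.
Y = 2147 − 2·166 = 1815.

P = 166, Y = 1815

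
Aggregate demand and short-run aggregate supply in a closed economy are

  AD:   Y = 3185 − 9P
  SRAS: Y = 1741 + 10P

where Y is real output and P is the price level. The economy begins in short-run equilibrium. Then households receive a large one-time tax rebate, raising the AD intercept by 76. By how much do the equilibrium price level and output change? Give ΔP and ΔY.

ΔP = +4, ΔY = +40

This is a positive demand shock: AD shifts right.
New AD: Y = 3261 − 9P.
Set AD = SRAS: 3261 − 9P = 1741 + 10P, so 1520 = 19P and P = 80.
Y = 3261 − 9·80 = 2541.
Initially P = 76, Y = 2501, so ΔP = +4 and ΔY = +40.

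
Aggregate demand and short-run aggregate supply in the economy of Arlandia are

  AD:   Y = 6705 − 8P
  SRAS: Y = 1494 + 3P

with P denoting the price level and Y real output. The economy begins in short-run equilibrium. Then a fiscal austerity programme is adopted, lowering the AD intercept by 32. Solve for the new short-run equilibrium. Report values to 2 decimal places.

P = 470.82, Y = 2906.45

This is a negative demand shock: AD shifts left.
New AD: Y = 6673 − 8P.
Set AD = SRAS: 6673 − 8P = 1494 + 3P, so 5179 = 11P and P = 470.82.
Substituting into AD, Y = 2906.45.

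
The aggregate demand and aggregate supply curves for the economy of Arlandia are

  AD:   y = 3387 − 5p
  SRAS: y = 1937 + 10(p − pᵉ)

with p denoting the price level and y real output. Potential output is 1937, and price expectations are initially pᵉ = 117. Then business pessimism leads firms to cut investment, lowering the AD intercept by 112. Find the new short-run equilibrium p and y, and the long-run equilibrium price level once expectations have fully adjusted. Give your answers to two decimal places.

AD shifts left: new AD is y = 3275 − 5p. With pᵉ = 117, SRAS is y = 767 + 10p.
Short run: 3275 − 5p = 767 + 10p gives 2508 = 15p, so p = 167.20 and y = 3275 − 5p = 2439.00.
y = 2439.00 is above potential 1937; expectations adjust and SRAS shifts left until y = 1937.
Long run: on the new AD curve, 1937 = 3275 − 5p gives p = 267.60.

Short run: p = 167.20, y = 2439.00. Long run: p = 267.60.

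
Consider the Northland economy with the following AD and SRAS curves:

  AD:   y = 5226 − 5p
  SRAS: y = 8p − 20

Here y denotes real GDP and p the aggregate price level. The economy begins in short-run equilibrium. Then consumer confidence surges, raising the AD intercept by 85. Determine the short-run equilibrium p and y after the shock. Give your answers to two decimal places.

p = 410.08, y = 3260.62

This is a positive demand shock: AD shifts right.
New AD: y = 5311 − 5p.
Set AD = SRAS: 5311 − 5p = 8p − 20, so 5331 = 13p and p = 410.08.
Substituting into AD, y = 3260.62.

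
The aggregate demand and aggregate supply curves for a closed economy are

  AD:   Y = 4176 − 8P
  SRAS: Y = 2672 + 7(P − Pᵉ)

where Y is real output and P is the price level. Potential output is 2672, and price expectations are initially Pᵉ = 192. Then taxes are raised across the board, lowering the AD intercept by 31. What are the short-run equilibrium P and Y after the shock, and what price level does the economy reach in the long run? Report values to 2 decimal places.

Short run: P = 187.80, Y = 2642.60. Long run: P = 184.13.

AD shifts left: new AD is Y = 4145 − 8P. With Pᵉ = 192, SRAS is Y = 1328 + 7P.
Short run: 4145 − 8P = 1328 + 7P gives 2817 = 15P, so P = 187.80 and Y = 4145 − 8P = 2642.60.
Y = 2642.60 is below potential 2672; expectations adjust and SRAS shifts right until Y = 2672.
Long run: on the new AD curve, 2672 = 4145 − 8P gives P = 184.13.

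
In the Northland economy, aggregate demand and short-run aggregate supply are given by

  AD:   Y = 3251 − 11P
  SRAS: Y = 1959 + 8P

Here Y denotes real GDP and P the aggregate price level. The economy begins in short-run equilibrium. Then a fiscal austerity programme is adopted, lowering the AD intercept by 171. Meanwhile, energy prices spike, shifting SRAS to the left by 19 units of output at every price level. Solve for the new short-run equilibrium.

P = 60, Y = 2420

After both shocks: AD is Y = 3080 − 11P and SRAS is Y = 1940 + 8P.
Setting them equal: 1140 = 19P, so P = 60.
Y = 3080 − 11·60 = 2420.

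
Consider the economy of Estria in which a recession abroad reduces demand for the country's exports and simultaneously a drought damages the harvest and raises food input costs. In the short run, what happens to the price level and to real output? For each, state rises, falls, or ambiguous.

The first event is a negative demand shock: AD shifts left, which by itself pushes P down and Y down.
The second is an adverse supply shock: SRAS shifts left, which by itself pushes P up and Y down.
The two shocks push P in opposite directions, so the effect on P is ambiguous. Both shocks push Y down, so Y falls.

Price level: ambiguous; output: falls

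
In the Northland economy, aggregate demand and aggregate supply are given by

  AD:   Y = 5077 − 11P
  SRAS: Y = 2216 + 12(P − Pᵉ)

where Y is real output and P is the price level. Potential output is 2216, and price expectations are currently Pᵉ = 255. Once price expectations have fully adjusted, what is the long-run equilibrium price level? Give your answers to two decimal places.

Short run: with Pᵉ = 255, SRAS is Y = 12P − 844. Setting AD = SRAS gives 5921 = 23P, so P = 257.43 and Y = 5077 − 11P = 2245.22.
Output 2245.22 is above potential 2216, so over time expected prices rise and SRAS shifts left until Y returns to 2216.
Long run: Y = 2216 on the AD curve gives 2216 = 5077 − 11P, so P = 260.09.

Long-run P = 260.09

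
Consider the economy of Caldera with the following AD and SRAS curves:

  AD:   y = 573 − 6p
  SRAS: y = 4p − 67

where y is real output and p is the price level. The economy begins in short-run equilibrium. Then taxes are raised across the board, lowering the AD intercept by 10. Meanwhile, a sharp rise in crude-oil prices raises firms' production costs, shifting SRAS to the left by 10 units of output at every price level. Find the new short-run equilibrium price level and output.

After both shocks: AD is y = 563 − 6p and SRAS is y = 4p − 77.
Setting them equal: 640 = 10p, so p = 64.
y = 563 − 6·64 = 179.

p = 64, y = 179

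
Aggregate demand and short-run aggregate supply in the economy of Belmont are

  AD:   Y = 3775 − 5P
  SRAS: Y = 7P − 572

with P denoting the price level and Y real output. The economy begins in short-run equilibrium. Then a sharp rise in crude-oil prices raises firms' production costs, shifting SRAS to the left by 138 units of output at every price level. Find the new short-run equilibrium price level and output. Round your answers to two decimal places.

This is a negative supply shock: SRAS shifts left.
New SRAS: Y = 7P − 710.
Set AD = SRAS: 3775 − 5P = 7P − 710, so 4485 = 12P and P = 373.75.
Substituting into AD, Y = 1906.25.

P = 373.75, Y = 1906.25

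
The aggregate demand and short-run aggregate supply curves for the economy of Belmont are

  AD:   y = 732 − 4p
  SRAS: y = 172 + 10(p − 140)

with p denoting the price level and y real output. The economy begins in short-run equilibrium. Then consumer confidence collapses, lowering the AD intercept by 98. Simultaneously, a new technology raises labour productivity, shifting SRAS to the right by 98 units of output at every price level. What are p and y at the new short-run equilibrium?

After both shocks: AD is y = 634 − 4p and SRAS is y = 10p − 1130.
Setting them equal: 1764 = 14p, so p = 126.
y = 634 − 4·126 = 130.

p = 126, y = 130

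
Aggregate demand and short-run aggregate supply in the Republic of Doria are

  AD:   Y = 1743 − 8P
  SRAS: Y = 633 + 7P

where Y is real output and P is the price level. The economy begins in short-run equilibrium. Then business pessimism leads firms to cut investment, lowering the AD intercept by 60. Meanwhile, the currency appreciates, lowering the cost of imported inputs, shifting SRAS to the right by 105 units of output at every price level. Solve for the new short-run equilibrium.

P = 63, Y = 1179

After both shocks: AD is Y = 1683 − 8P and SRAS is Y = 738 + 7P.
Setting them equal: 945 = 15P, so P = 63.
Y = 1683 − 8·63 = 1179.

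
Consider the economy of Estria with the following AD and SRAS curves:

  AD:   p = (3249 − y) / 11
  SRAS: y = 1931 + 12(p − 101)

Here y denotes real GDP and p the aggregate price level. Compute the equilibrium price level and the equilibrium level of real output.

p = 110, y = 2039

Write SRAS as y = 1931 + 12p − 1212 = 719 + 12p.
Rearrange AD to y = 3249 − 11p.
Set AD = SRAS: 3249 − 11p = 719 + 12p, so 2530 = 23p and p = 110.
Then y = 3249 − 11·110 = 2039.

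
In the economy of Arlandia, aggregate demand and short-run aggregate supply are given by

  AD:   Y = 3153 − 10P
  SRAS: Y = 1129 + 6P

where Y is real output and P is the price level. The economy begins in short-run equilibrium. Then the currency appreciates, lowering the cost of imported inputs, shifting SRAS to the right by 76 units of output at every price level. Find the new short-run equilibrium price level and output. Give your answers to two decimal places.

This is a positive supply shock: SRAS shifts right.
New SRAS: Y = 1205 + 6P.
Set AD = SRAS: 3153 − 10P = 1205 + 6P, so 1948 = 16P and P = 121.75.
Substituting into AD, Y = 1935.50.

P = 121.75, Y = 1935.50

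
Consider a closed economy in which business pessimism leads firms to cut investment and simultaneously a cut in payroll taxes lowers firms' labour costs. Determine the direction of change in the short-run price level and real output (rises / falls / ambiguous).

The first event is a negative demand shock: AD shifts left, which by itself pushes P down and Y down.
The second is a favourable supply shock: SRAS shifts right, which by itself pushes P down and Y up.
Both shocks push P down, so P falls. The two shocks push Y in opposite directions, so the effect on Y is ambiguous.

Price level: falls; output: ambiguous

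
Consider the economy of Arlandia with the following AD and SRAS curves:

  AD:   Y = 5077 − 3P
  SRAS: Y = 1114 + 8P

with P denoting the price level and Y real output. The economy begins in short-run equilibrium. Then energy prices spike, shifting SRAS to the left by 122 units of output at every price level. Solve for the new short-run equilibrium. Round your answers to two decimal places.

This is a negative supply shock: SRAS shifts left.
New SRAS: Y = 992 + 8P.
Set AD = SRAS: 5077 − 3P = 992 + 8P, so 4085 = 11P and P = 371.36.
Substituting into AD, Y = 3962.91.

P = 371.36, Y = 3962.91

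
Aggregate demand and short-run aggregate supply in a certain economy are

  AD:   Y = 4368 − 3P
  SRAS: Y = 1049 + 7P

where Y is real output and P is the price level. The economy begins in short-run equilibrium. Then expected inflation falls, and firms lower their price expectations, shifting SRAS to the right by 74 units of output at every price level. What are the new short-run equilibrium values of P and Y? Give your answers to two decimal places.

P = 324.50, Y = 3394.50

This is a positive supply shock: SRAS shifts right.
New SRAS: Y = 1123 + 7P.
Set AD = SRAS: 4368 − 3P = 1123 + 7P, so 3245 = 10P and P = 324.50.
Substituting into AD, Y = 3394.50.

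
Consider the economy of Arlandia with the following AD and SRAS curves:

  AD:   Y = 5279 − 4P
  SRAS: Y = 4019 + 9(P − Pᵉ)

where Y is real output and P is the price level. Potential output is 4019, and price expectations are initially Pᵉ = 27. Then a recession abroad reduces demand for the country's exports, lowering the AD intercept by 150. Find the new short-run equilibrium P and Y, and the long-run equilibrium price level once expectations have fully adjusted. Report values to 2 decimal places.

Short run: P = 104.08, Y = 4712.69. Long run: P = 277.50.

AD shifts left: new AD is Y = 5129 − 4P. With Pᵉ = 27, SRAS is Y = 3776 + 9P.
Short run: 5129 − 4P = 3776 + 9P gives 1353 = 13P, so P = 104.08 and Y = 5129 − 4P = 4712.69.
Y = 4712.69 is above potential 4019; expectations adjust and SRAS shifts left until Y = 4019.
Long run: on the new AD curve, 4019 = 5129 − 4P gives P = 277.50.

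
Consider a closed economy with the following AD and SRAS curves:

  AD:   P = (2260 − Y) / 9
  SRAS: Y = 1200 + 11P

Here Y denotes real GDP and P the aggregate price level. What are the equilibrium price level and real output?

P = 53, Y = 1783

Rearrange AD to Y = 2260 − 9P.
Set AD = SRAS: 2260 − 9P = 1200 + 11P, so 1060 = 20P and P = 53.
Then Y = 2260 − 9·53 = 1783.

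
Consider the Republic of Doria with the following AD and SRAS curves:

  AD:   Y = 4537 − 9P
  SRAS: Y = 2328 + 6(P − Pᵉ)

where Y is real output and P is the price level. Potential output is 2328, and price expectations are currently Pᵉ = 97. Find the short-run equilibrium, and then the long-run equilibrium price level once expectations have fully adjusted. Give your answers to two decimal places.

Short run: with Pᵉ = 97, SRAS is Y = 1746 + 6P. Setting AD = SRAS gives 2791 = 15P, so P = 186.07 and Y = 4537 − 9P = 2862.40.
Output 2862.40 is above potential 2328, so over time expected prices rise and SRAS shifts left until Y returns to 2328.
Long run: Y = 2328 on the AD curve gives 2328 = 4537 − 9P, so P = 245.44.

Short run: P = 186.07, Y = 2862.40. Long run: P = 245.44.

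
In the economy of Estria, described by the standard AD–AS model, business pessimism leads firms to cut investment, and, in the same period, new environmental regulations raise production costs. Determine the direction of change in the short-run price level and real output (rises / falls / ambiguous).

The first event is a negative demand shock: AD shifts left, which by itself pushes P down and Y down.
The second is an adverse supply shock: SRAS shifts left, which by itself pushes P up and Y down.
The two shocks push P in opposite directions, so the effect on P is ambiguous. Both shocks push Y down, so Y falls.

Price level: ambiguous; output: falls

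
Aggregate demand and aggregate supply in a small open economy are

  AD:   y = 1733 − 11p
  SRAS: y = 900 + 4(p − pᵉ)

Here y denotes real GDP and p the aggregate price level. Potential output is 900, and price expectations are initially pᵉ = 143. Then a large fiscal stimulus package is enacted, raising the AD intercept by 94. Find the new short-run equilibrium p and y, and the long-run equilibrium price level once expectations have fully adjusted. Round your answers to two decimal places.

AD shifts right: new AD is y = 1827 − 11p. With pᵉ = 143, SRAS is y = 328 + 4p.
Short run: 1827 − 11p = 328 + 4p gives 1499 = 15p, so p = 99.93 and y = 1827 − 11p = 727.73.
y = 727.73 is below potential 900; expectations adjust and SRAS shifts right until y = 900.
Long run: on the new AD curve, 900 = 1827 − 11p gives p = 84.27.

Short run: p = 99.93, y = 727.73. Long run: p = 84.27.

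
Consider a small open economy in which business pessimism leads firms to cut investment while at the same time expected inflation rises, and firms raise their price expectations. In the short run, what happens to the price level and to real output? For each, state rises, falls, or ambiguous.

Price level: ambiguous; output: falls

The first event is a negative demand shock: AD shifts left, which by itself pushes P down and Y down.
The second is an adverse supply shock: SRAS shifts left, which by itself pushes P up and Y down.
The two shocks push P in opposite directions, so the effect on P is ambiguous. Both shocks push Y down, so Y falls.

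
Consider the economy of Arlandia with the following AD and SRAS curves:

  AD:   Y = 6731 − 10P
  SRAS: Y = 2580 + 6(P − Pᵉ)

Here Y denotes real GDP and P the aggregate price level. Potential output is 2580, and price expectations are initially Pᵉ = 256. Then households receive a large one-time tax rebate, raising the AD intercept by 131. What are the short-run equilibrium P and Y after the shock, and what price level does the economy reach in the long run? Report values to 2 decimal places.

AD shifts right: new AD is Y = 6862 − 10P. With Pᵉ = 256, SRAS is Y = 1044 + 6P.
Short run: 6862 − 10P = 1044 + 6P gives 5818 = 16P, so P = 363.63 and Y = 6862 − 10P = 3225.75.
Y = 3225.75 is above potential 2580; expectations adjust and SRAS shifts left until Y = 2580.
Long run: on the new AD curve, 2580 = 6862 − 10P gives P = 428.20.

Short run: P = 363.63, Y = 3225.75. Long run: P = 428.20.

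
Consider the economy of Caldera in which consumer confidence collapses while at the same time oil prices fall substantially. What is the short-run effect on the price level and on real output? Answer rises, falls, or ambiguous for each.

The first event is a negative demand shock: AD shifts left, which by itself pushes P down and Y down.
The second is a favourable supply shock: SRAS shifts right, which by itself pushes P down and Y up.
Both shocks push P down, so P falls. The two shocks push Y in opposite directions, so the effect on Y is ambiguous.

Price level: falls; output: ambiguous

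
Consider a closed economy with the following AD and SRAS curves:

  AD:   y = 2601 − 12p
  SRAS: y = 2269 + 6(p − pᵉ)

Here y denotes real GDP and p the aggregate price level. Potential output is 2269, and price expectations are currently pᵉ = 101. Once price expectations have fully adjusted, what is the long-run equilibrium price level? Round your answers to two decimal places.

Short run: with pᵉ = 101, SRAS is y = 1663 + 6p. Setting AD = SRAS gives 938 = 18p, so p = 52.11 and y = 2601 − 12p = 1975.67.
Output 1975.67 is below potential 2269, so over time expected prices fall and SRAS shifts right until y returns to 2269.
Long run: y = 2269 on the AD curve gives 2269 = 2601 − 12p, so p = 27.67.

Long-run p = 27.67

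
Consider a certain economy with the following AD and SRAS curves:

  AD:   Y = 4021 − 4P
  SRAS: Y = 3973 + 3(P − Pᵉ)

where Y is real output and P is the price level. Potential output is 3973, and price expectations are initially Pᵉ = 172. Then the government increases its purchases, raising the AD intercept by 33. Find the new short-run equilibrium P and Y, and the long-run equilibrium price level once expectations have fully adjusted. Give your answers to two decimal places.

Short run: P = 85.29, Y = 3712.86. Long run: P = 20.25.

AD shifts right: new AD is Y = 4054 − 4P. With Pᵉ = 172, SRAS is Y = 3457 + 3P.
Short run: 4054 − 4P = 3457 + 3P gives 597 = 7P, so P = 85.29 and Y = 4054 − 4P = 3712.86.
Y = 3712.86 is below potential 3973; expectations adjust and SRAS shifts right until Y = 3973.
Long run: on the new AD curve, 3973 = 4054 − 4P gives P = 20.25.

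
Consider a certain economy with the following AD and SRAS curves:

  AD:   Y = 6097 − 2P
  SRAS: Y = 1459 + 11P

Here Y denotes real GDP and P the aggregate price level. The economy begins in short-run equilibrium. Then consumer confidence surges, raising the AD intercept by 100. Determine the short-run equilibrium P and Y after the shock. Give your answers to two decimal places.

This is a positive demand shock: AD shifts right.
New AD: Y = 6197 − 2P.
Set AD = SRAS: 6197 − 2P = 1459 + 11P, so 4738 = 13P and P = 364.46.
Substituting into AD, Y = 5468.08.

P = 364.46, Y = 5468.08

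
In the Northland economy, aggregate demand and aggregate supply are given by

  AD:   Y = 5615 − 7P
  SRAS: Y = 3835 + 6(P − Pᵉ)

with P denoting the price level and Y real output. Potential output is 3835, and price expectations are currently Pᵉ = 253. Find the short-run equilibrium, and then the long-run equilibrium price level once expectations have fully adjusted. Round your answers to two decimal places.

Short run: P = 253.69, Y = 3839.15. Long run: P = 254.29.

Short run: with Pᵉ = 253, SRAS is Y = 2317 + 6P. Setting AD = SRAS gives 3298 = 13P, so P = 253.69 and Y = 5615 − 7P = 3839.15.
Output 3839.15 is above potential 3835, so over time expected prices rise and SRAS shifts left until Y returns to 3835.
Long run: Y = 3835 on the AD curve gives 3835 = 5615 − 7P, so P = 254.29.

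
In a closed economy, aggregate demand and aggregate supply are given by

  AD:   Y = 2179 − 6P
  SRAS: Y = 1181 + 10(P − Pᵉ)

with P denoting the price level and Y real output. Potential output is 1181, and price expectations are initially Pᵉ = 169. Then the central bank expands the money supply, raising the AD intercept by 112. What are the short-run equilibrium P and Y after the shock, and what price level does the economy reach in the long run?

AD shifts right: new AD is Y = 2291 − 6P. With Pᵉ = 169, SRAS is Y = 10P − 509.
Short run: 2291 − 6P = 10P − 509 gives 2800 = 16P, so P = 175 and Y = 2291 − 6·175 = 1241.
Y = 1241 is above potential 1181; expectations adjust and SRAS shifts left until Y = 1181.
Long run: on the new AD curve, 1181 = 2291 − 6P gives P = 185.

Short run: P = 175, Y = 1241. Long run: P = 185.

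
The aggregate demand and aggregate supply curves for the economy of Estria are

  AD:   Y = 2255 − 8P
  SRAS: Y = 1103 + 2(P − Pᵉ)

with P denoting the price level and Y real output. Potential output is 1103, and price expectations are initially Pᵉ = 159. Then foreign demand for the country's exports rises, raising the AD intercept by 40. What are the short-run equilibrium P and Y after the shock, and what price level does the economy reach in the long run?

AD shifts right: new AD is Y = 2295 − 8P. With Pᵉ = 159, SRAS is Y = 785 + 2P.
Short run: 2295 − 8P = 785 + 2P gives 1510 = 10P, so P = 151 and Y = 2295 − 8·151 = 1087.
Y = 1087 is below potential 1103; expectations adjust and SRAS shifts right until Y = 1103.
Long run: on the new AD curve, 1103 = 2295 − 8P gives P = 149.

Short run: P = 151, Y = 1087. Long run: P = 149.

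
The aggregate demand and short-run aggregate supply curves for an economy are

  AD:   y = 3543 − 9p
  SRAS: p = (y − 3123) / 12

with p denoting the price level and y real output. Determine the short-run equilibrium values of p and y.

Rearrange SRAS to y = 3123 + 12p.
Set AD = SRAS: 3543 − 9p = 3123 + 12p, so 420 = 21p and p = 20.
Then y = 3543 − 9·20 = 3363.

p = 20, y = 3363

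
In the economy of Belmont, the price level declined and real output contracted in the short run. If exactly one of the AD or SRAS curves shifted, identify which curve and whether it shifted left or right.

P fell and Y fell. An AD shift moves P and Y in the same direction; an SRAS shift moves them in opposite directions.
Here P and Y moved in the same direction, so the AD curve shifted.
Since Y fell, AD shifted left.

AD shifted left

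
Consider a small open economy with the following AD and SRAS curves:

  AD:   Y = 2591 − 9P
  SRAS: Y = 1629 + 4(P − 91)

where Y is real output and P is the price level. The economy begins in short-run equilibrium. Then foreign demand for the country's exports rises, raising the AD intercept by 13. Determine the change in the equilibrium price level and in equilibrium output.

ΔP = +1, ΔY = +4

This is a positive demand shock: AD shifts right.
New AD: Y = 2604 − 9P.
SRAS can be written Y = 1265 + 4P.
Set AD = SRAS: 2604 − 9P = 1265 + 4P, so 1339 = 13P and P = 103.
Y = 2604 − 9·103 = 1677.
Initially P = 102, Y = 1673, so ΔP = +1 and ΔY = +4.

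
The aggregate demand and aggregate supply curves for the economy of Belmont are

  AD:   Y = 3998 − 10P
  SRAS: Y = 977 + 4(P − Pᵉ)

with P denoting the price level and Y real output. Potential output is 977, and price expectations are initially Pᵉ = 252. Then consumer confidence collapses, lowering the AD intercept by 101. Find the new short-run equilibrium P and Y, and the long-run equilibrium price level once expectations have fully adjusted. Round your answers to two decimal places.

Short run: P = 280.57, Y = 1091.29. Long run: P = 292.00.

AD shifts left: new AD is Y = 3897 − 10P. With Pᵉ = 252, SRAS is Y = 4P − 31.
Short run: 3897 − 10P = 4P − 31 gives 3928 = 14P, so P = 280.57 and Y = 3897 − 10P = 1091.29.
Y = 1091.29 is above potential 977; expectations adjust and SRAS shifts left until Y = 977.
Long run: on the new AD curve, 977 = 3897 − 10P gives P = 292.00.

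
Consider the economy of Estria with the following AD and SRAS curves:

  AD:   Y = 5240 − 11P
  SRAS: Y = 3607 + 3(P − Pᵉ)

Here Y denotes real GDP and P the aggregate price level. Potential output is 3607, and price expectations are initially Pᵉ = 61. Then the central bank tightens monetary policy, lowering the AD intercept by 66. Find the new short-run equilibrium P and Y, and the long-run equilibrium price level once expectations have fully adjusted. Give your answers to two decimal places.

Short run: P = 125.00, Y = 3799.00. Long run: P = 142.45.

AD shifts left: new AD is Y = 5174 − 11P. With Pᵉ = 61, SRAS is Y = 3424 + 3P.
Short run: 5174 − 11P = 3424 + 3P gives 1750 = 14P, so P = 125.00 and Y = 5174 − 11P = 3799.00.
Y = 3799.00 is above potential 3607; expectations adjust and SRAS shifts left until Y = 3607.
Long run: on the new AD curve, 3607 = 5174 − 11P gives P = 142.45.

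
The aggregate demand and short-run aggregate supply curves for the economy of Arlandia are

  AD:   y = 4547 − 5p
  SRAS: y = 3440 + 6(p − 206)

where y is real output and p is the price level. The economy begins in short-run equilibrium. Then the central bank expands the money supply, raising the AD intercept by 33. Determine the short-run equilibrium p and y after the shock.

p = 216, y = 3500

This is a positive demand shock: AD shifts right.
New AD: y = 4580 − 5p.
SRAS can be written y = 2204 + 6p.
Set AD = SRAS: 4580 − 5p = 2204 + 6p, so 2376 = 11p and p = 216.
y = 4580 − 5·216 = 3500.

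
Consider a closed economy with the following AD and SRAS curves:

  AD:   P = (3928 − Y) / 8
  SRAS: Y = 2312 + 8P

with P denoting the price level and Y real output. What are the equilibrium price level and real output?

Rearrange AD to Y = 3928 − 8P.
Set AD = SRAS: 3928 − 8P = 2312 + 8P, so 1616 = 16P and P = 101.
Then Y = 3928 − 8·101 = 3120.

P = 101, Y = 3120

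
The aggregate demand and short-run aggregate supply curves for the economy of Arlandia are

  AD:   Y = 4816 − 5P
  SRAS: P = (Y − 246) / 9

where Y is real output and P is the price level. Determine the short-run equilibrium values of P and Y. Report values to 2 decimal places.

P = 326.43, Y = 3183.86

Rearrange SRAS to Y = 246 + 9P.
Set AD = SRAS: 4816 − 5P = 246 + 9P, so 4570 = 14P and P = 326.43.
Substituting into AD, Y = 4816 − 5P = 3183.86.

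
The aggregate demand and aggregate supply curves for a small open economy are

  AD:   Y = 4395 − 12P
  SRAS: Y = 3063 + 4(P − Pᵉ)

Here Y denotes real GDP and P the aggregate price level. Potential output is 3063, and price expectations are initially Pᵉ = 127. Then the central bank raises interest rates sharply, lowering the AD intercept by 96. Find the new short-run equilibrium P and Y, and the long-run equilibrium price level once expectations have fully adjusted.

AD shifts left: new AD is Y = 4299 − 12P. With Pᵉ = 127, SRAS is Y = 2555 + 4P.
Short run: 4299 − 12P = 2555 + 4P gives 1744 = 16P, so P = 109 and Y = 4299 − 12·109 = 2991.
Y = 2991 is below potential 3063; expectations adjust and SRAS shifts right until Y = 3063.
Long run: on the new AD curve, 3063 = 4299 − 12P gives P = 103.

Short run: P = 109, Y = 2991. Long run: P = 103.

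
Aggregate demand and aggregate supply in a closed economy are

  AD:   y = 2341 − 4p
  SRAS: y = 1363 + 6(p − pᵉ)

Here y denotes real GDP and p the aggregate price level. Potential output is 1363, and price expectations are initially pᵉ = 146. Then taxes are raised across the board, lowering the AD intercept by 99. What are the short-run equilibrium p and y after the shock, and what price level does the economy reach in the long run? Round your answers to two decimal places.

AD shifts left: new AD is y = 2242 − 4p. With pᵉ = 146, SRAS is y = 487 + 6p.
Short run: 2242 − 4p = 487 + 6p gives 1755 = 10p, so p = 175.50 and y = 2242 − 4p = 1540.00.
y = 1540.00 is above potential 1363; expectations adjust and SRAS shifts left until y = 1363.
Long run: on the new AD curve, 1363 = 2242 − 4p gives p = 219.75.

Short run: p = 175.50, y = 1540.00. Long run: p = 219.75.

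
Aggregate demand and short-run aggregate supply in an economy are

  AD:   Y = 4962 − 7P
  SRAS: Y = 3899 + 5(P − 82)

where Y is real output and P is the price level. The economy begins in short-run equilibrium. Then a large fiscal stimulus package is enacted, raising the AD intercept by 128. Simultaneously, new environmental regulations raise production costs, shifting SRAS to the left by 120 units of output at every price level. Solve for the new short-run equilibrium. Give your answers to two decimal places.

P = 143.42, Y = 4086.08

After both shocks: AD is Y = 5090 − 7P and SRAS is Y = 3369 + 5P.
Setting them equal: 1721 = 12P, so P = 143.42.
Substituting into AD, Y = 4086.08.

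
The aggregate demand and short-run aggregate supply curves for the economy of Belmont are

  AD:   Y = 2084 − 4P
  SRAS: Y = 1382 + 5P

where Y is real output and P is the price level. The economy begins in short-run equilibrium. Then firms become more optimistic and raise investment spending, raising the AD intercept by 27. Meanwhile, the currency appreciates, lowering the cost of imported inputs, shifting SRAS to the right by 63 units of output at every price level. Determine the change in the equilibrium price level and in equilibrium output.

After both shocks: AD is Y = 2111 − 4P and SRAS is Y = 1445 + 5P.
Setting them equal: 666 = 9P, so P = 74.
Y = 2111 − 4·74 = 1815.
Initially P = 78, Y = 1772, so ΔP = -4 and ΔY = +43.

ΔP = -4, ΔY = +43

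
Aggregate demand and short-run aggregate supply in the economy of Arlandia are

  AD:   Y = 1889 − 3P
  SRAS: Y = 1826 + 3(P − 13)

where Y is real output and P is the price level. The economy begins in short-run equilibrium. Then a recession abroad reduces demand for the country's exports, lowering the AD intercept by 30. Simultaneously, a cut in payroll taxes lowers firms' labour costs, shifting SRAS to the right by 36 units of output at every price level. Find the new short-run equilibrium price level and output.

After both shocks: AD is Y = 1859 − 3P and SRAS is Y = 1823 + 3P.
Setting them equal: 36 = 6P, so P = 6.
Y = 1859 − 3·6 = 1841.

P = 6, Y = 1841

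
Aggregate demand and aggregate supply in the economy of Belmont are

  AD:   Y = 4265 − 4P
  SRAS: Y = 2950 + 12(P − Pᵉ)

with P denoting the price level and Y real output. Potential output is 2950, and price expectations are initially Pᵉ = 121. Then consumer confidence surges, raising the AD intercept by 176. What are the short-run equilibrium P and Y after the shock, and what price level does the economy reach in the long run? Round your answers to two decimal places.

AD shifts right: new AD is Y = 4441 − 4P. With Pᵉ = 121, SRAS is Y = 1498 + 12P.
Short run: 4441 − 4P = 1498 + 12P gives 2943 = 16P, so P = 183.94 and Y = 4441 − 4P = 3705.25.
Y = 3705.25 is above potential 2950; expectations adjust and SRAS shifts left until Y = 2950.
Long run: on the new AD curve, 2950 = 4441 − 4P gives P = 372.75.

Short run: P = 183.94, Y = 3705.25. Long run: P = 372.75.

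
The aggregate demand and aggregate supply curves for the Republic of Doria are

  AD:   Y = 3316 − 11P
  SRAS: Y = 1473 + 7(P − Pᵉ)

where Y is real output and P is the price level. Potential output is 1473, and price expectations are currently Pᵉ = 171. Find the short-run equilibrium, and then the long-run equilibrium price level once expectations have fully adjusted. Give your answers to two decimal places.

Short run: P = 168.89, Y = 1458.22. Long run: P = 167.55.

Short run: with Pᵉ = 171, SRAS is Y = 276 + 7P. Setting AD = SRAS gives 3040 = 18P, so P = 168.89 and Y = 3316 − 11P = 1458.22.
Output 1458.22 is below potential 1473, so over time expected prices fall and SRAS shifts right until Y returns to 1473.
Long run: Y = 1473 on the AD curve gives 1473 = 3316 − 11P, so P = 167.55.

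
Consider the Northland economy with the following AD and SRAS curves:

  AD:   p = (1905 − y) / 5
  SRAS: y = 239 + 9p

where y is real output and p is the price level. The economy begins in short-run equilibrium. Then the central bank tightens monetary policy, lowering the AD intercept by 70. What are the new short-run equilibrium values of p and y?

This is a negative demand shock: AD shifts left.
New AD: y = 1835 − 5p.
Set AD = SRAS: 1835 − 5p = 239 + 9p, so 1596 = 14p and p = 114.
y = 1835 − 5·114 = 1265.

p = 114, y = 1265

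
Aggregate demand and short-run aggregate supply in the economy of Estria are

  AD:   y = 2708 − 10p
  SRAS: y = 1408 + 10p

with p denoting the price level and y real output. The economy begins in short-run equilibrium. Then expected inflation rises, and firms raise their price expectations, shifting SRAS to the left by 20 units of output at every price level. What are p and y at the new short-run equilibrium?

This is a negative supply shock: SRAS shifts left.
New SRAS: y = 1388 + 10p.
Set AD = SRAS: 2708 − 10p = 1388 + 10p, so 1320 = 20p and p = 66.
y = 2708 − 10·66 = 2048.

p = 66, y = 2048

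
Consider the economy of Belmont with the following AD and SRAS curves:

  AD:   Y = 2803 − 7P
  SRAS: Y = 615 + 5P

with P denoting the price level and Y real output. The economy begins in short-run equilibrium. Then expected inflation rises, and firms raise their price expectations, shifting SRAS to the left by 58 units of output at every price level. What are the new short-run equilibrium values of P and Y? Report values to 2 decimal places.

P = 187.17, Y = 1492.83

This is a negative supply shock: SRAS shifts left.
New SRAS: Y = 557 + 5P.
Set AD = SRAS: 2803 − 7P = 557 + 5P, so 2246 = 12P and P = 187.17.
Substituting into AD, Y = 1492.83.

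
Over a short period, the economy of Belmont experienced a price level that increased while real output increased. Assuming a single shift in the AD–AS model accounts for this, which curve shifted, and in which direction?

AD shifted right

P rose and Y rose. An AD shift moves P and Y in the same direction; an SRAS shift moves them in opposite directions.
Here P and Y moved in the same direction, so the AD curve shifted.
Since Y rose, AD shifted right.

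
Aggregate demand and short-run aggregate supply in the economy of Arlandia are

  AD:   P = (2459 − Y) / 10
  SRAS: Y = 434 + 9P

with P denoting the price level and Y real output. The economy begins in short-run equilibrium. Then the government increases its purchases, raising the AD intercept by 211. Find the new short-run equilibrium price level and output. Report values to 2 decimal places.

P = 117.68, Y = 1493.16

This is a positive demand shock: AD shifts right.
New AD: Y = 2670 − 10P.
Set AD = SRAS: 2670 − 10P = 434 + 9P, so 2236 = 19P and P = 117.68.
Substituting into AD, Y = 1493.16.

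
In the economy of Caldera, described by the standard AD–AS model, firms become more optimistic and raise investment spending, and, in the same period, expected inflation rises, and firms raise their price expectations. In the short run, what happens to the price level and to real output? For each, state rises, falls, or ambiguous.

Price level: rises; output: ambiguous

The first event is a positive demand shock: AD shifts right, which by itself pushes P up and Y up.
The second is an adverse supply shock: SRAS shifts left, which by itself pushes P up and Y down.
Both shocks push P up, so P rises. The two shocks push Y in opposite directions, so the effect on Y is ambiguous.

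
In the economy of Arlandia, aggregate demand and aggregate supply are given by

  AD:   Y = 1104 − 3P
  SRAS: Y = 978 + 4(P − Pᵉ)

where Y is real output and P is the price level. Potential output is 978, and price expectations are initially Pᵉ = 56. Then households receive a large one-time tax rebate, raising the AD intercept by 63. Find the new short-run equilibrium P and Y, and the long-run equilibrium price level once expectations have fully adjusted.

Short run: P = 59, Y = 990. Long run: P = 63.

AD shifts right: new AD is Y = 1167 − 3P. With Pᵉ = 56, SRAS is Y = 754 + 4P.
Short run: 1167 − 3P = 754 + 4P gives 413 = 7P, so P = 59 and Y = 1167 − 3·59 = 990.
Y = 990 is above potential 978; expectations adjust and SRAS shifts left until Y = 978.
Long run: on the new AD curve, 978 = 1167 − 3P gives P = 63.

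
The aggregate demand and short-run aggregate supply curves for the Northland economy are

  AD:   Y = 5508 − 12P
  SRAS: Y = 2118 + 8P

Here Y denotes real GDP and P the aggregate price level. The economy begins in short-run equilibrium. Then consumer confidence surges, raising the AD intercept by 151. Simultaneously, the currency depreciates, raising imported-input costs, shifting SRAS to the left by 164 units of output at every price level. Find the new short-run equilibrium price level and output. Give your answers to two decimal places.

P = 185.25, Y = 3436.00

After both shocks: AD is Y = 5659 − 12P and SRAS is Y = 1954 + 8P.
Setting them equal: 3705 = 20P, so P = 185.25.
Substituting into AD, Y = 3436.00.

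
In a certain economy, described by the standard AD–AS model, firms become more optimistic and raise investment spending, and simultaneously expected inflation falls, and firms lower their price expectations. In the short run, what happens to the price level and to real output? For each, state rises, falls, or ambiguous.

Price level: ambiguous; output: rises

The first event is a positive demand shock: AD shifts right, which by itself pushes P up and Y up.
The second is a favourable supply shock: SRAS shifts right, which by itself pushes P down and Y up.
The two shocks push P in opposite directions, so the effect on P is ambiguous. Both shocks push Y up, so Y rises.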